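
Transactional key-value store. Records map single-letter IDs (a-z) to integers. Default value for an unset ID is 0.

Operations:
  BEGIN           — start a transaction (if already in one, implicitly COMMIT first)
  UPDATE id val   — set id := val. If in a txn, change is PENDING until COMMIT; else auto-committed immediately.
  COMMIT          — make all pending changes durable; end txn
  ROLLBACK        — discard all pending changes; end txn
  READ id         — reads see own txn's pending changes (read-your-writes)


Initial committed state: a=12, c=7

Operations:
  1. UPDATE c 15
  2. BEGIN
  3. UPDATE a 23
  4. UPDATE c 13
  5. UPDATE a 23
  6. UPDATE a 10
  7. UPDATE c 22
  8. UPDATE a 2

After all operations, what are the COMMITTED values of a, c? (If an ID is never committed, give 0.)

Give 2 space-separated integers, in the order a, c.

Answer: 12 15

Derivation:
Initial committed: {a=12, c=7}
Op 1: UPDATE c=15 (auto-commit; committed c=15)
Op 2: BEGIN: in_txn=True, pending={}
Op 3: UPDATE a=23 (pending; pending now {a=23})
Op 4: UPDATE c=13 (pending; pending now {a=23, c=13})
Op 5: UPDATE a=23 (pending; pending now {a=23, c=13})
Op 6: UPDATE a=10 (pending; pending now {a=10, c=13})
Op 7: UPDATE c=22 (pending; pending now {a=10, c=22})
Op 8: UPDATE a=2 (pending; pending now {a=2, c=22})
Final committed: {a=12, c=15}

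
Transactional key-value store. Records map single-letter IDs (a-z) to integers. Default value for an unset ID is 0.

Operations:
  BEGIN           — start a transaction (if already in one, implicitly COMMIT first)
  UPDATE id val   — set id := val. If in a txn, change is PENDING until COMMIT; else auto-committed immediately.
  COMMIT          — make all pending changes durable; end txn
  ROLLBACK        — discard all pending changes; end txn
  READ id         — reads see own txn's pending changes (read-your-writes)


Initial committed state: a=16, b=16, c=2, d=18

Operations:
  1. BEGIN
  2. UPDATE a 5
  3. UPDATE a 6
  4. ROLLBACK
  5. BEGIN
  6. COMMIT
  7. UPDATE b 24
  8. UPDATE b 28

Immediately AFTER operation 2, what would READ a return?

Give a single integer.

Answer: 5

Derivation:
Initial committed: {a=16, b=16, c=2, d=18}
Op 1: BEGIN: in_txn=True, pending={}
Op 2: UPDATE a=5 (pending; pending now {a=5})
After op 2: visible(a) = 5 (pending={a=5}, committed={a=16, b=16, c=2, d=18})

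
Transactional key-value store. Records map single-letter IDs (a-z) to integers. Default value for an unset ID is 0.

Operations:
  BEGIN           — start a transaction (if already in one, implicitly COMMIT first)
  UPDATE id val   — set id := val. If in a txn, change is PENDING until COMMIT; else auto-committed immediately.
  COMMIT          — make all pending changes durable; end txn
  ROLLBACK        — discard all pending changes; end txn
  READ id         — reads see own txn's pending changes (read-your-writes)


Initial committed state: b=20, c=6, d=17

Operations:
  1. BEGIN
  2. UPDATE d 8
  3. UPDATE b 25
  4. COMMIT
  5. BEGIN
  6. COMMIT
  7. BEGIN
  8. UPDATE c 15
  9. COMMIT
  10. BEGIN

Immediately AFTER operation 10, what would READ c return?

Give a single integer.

Answer: 15

Derivation:
Initial committed: {b=20, c=6, d=17}
Op 1: BEGIN: in_txn=True, pending={}
Op 2: UPDATE d=8 (pending; pending now {d=8})
Op 3: UPDATE b=25 (pending; pending now {b=25, d=8})
Op 4: COMMIT: merged ['b', 'd'] into committed; committed now {b=25, c=6, d=8}
Op 5: BEGIN: in_txn=True, pending={}
Op 6: COMMIT: merged [] into committed; committed now {b=25, c=6, d=8}
Op 7: BEGIN: in_txn=True, pending={}
Op 8: UPDATE c=15 (pending; pending now {c=15})
Op 9: COMMIT: merged ['c'] into committed; committed now {b=25, c=15, d=8}
Op 10: BEGIN: in_txn=True, pending={}
After op 10: visible(c) = 15 (pending={}, committed={b=25, c=15, d=8})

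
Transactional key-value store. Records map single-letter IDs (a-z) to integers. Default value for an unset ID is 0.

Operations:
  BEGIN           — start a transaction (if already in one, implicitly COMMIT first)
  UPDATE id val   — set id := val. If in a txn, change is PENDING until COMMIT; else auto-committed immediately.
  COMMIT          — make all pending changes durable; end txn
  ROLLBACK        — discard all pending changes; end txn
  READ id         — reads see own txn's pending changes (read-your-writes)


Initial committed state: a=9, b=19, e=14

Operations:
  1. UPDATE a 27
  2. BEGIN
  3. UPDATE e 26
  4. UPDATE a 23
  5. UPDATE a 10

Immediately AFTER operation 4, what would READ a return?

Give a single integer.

Initial committed: {a=9, b=19, e=14}
Op 1: UPDATE a=27 (auto-commit; committed a=27)
Op 2: BEGIN: in_txn=True, pending={}
Op 3: UPDATE e=26 (pending; pending now {e=26})
Op 4: UPDATE a=23 (pending; pending now {a=23, e=26})
After op 4: visible(a) = 23 (pending={a=23, e=26}, committed={a=27, b=19, e=14})

Answer: 23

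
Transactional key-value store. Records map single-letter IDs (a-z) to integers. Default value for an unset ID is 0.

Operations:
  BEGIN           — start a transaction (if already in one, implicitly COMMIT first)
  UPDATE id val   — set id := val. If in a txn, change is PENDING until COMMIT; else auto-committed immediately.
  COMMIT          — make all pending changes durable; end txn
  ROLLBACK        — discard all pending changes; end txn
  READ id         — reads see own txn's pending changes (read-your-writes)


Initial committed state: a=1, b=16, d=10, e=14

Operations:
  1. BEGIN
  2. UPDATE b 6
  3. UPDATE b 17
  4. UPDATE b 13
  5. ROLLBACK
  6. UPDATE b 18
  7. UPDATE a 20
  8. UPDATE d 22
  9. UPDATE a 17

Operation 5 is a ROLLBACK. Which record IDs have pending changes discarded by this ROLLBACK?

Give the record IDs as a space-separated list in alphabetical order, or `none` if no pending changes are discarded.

Answer: b

Derivation:
Initial committed: {a=1, b=16, d=10, e=14}
Op 1: BEGIN: in_txn=True, pending={}
Op 2: UPDATE b=6 (pending; pending now {b=6})
Op 3: UPDATE b=17 (pending; pending now {b=17})
Op 4: UPDATE b=13 (pending; pending now {b=13})
Op 5: ROLLBACK: discarded pending ['b']; in_txn=False
Op 6: UPDATE b=18 (auto-commit; committed b=18)
Op 7: UPDATE a=20 (auto-commit; committed a=20)
Op 8: UPDATE d=22 (auto-commit; committed d=22)
Op 9: UPDATE a=17 (auto-commit; committed a=17)
ROLLBACK at op 5 discards: ['b']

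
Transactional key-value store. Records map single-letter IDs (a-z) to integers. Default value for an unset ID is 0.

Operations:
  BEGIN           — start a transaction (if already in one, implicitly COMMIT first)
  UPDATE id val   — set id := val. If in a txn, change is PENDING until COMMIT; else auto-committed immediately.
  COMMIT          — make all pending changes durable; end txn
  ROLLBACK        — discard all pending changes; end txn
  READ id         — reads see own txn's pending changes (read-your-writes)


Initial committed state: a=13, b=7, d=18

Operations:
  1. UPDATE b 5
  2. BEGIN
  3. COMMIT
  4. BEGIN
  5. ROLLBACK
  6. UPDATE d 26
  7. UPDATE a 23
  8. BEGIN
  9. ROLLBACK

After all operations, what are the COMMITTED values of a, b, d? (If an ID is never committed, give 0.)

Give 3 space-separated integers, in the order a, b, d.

Initial committed: {a=13, b=7, d=18}
Op 1: UPDATE b=5 (auto-commit; committed b=5)
Op 2: BEGIN: in_txn=True, pending={}
Op 3: COMMIT: merged [] into committed; committed now {a=13, b=5, d=18}
Op 4: BEGIN: in_txn=True, pending={}
Op 5: ROLLBACK: discarded pending []; in_txn=False
Op 6: UPDATE d=26 (auto-commit; committed d=26)
Op 7: UPDATE a=23 (auto-commit; committed a=23)
Op 8: BEGIN: in_txn=True, pending={}
Op 9: ROLLBACK: discarded pending []; in_txn=False
Final committed: {a=23, b=5, d=26}

Answer: 23 5 26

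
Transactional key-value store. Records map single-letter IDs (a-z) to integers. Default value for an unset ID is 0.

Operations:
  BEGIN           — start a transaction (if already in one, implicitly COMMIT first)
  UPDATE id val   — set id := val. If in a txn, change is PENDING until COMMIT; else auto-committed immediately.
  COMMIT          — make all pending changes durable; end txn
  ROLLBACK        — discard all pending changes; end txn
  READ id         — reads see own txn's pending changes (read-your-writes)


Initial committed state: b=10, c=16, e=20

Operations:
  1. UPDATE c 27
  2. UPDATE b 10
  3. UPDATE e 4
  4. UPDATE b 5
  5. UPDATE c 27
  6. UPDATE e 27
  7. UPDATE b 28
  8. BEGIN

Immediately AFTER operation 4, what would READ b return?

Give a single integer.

Initial committed: {b=10, c=16, e=20}
Op 1: UPDATE c=27 (auto-commit; committed c=27)
Op 2: UPDATE b=10 (auto-commit; committed b=10)
Op 3: UPDATE e=4 (auto-commit; committed e=4)
Op 4: UPDATE b=5 (auto-commit; committed b=5)
After op 4: visible(b) = 5 (pending={}, committed={b=5, c=27, e=4})

Answer: 5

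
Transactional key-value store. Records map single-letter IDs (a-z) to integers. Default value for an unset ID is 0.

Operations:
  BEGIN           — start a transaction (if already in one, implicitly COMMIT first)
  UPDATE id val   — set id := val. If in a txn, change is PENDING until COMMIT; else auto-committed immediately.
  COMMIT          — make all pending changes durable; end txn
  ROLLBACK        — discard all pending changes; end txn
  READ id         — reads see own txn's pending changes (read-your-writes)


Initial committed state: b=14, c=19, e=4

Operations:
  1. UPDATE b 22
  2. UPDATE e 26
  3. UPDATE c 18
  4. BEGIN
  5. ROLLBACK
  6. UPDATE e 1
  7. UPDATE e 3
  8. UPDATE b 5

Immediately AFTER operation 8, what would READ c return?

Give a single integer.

Initial committed: {b=14, c=19, e=4}
Op 1: UPDATE b=22 (auto-commit; committed b=22)
Op 2: UPDATE e=26 (auto-commit; committed e=26)
Op 3: UPDATE c=18 (auto-commit; committed c=18)
Op 4: BEGIN: in_txn=True, pending={}
Op 5: ROLLBACK: discarded pending []; in_txn=False
Op 6: UPDATE e=1 (auto-commit; committed e=1)
Op 7: UPDATE e=3 (auto-commit; committed e=3)
Op 8: UPDATE b=5 (auto-commit; committed b=5)
After op 8: visible(c) = 18 (pending={}, committed={b=5, c=18, e=3})

Answer: 18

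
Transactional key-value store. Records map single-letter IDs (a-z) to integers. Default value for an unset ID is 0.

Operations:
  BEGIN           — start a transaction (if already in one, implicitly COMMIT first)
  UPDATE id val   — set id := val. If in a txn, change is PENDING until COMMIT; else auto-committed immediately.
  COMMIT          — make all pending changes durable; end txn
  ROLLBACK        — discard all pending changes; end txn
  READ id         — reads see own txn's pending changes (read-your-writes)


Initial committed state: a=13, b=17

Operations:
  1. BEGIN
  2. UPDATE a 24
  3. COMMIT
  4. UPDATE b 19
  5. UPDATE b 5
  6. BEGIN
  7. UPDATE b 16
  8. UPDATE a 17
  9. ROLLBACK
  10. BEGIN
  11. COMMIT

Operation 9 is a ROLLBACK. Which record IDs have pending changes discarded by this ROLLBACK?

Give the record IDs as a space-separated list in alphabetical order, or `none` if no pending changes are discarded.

Initial committed: {a=13, b=17}
Op 1: BEGIN: in_txn=True, pending={}
Op 2: UPDATE a=24 (pending; pending now {a=24})
Op 3: COMMIT: merged ['a'] into committed; committed now {a=24, b=17}
Op 4: UPDATE b=19 (auto-commit; committed b=19)
Op 5: UPDATE b=5 (auto-commit; committed b=5)
Op 6: BEGIN: in_txn=True, pending={}
Op 7: UPDATE b=16 (pending; pending now {b=16})
Op 8: UPDATE a=17 (pending; pending now {a=17, b=16})
Op 9: ROLLBACK: discarded pending ['a', 'b']; in_txn=False
Op 10: BEGIN: in_txn=True, pending={}
Op 11: COMMIT: merged [] into committed; committed now {a=24, b=5}
ROLLBACK at op 9 discards: ['a', 'b']

Answer: a b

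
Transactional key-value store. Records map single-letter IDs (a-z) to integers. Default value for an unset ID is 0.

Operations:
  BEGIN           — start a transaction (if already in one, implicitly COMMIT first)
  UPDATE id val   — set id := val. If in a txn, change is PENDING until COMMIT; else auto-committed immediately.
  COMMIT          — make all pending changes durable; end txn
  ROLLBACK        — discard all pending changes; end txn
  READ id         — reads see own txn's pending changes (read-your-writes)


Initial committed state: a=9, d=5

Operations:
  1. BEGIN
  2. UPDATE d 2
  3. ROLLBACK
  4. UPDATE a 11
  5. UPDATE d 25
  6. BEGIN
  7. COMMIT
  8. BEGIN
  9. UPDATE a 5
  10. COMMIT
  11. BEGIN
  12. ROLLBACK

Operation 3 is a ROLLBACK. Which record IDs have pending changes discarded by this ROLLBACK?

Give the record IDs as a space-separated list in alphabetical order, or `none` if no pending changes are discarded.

Answer: d

Derivation:
Initial committed: {a=9, d=5}
Op 1: BEGIN: in_txn=True, pending={}
Op 2: UPDATE d=2 (pending; pending now {d=2})
Op 3: ROLLBACK: discarded pending ['d']; in_txn=False
Op 4: UPDATE a=11 (auto-commit; committed a=11)
Op 5: UPDATE d=25 (auto-commit; committed d=25)
Op 6: BEGIN: in_txn=True, pending={}
Op 7: COMMIT: merged [] into committed; committed now {a=11, d=25}
Op 8: BEGIN: in_txn=True, pending={}
Op 9: UPDATE a=5 (pending; pending now {a=5})
Op 10: COMMIT: merged ['a'] into committed; committed now {a=5, d=25}
Op 11: BEGIN: in_txn=True, pending={}
Op 12: ROLLBACK: discarded pending []; in_txn=False
ROLLBACK at op 3 discards: ['d']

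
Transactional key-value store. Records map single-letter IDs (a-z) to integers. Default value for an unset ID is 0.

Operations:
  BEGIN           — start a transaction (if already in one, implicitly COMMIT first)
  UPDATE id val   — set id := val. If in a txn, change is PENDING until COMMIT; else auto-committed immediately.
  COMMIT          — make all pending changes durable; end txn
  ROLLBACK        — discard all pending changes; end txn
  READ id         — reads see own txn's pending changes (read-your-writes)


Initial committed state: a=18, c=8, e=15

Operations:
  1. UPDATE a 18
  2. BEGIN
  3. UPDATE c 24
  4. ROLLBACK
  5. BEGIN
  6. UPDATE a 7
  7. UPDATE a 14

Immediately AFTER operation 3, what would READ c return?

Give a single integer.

Initial committed: {a=18, c=8, e=15}
Op 1: UPDATE a=18 (auto-commit; committed a=18)
Op 2: BEGIN: in_txn=True, pending={}
Op 3: UPDATE c=24 (pending; pending now {c=24})
After op 3: visible(c) = 24 (pending={c=24}, committed={a=18, c=8, e=15})

Answer: 24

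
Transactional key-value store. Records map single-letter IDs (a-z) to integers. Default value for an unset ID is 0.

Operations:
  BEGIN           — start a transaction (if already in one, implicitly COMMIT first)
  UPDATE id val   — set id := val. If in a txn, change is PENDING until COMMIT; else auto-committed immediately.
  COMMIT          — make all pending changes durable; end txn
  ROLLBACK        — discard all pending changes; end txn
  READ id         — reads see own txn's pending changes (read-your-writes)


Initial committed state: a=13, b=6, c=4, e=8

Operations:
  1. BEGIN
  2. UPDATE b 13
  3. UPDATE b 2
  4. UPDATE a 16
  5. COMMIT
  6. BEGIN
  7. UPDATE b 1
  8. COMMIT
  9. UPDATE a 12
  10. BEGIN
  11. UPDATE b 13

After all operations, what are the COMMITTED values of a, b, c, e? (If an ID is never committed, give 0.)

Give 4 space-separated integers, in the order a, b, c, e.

Initial committed: {a=13, b=6, c=4, e=8}
Op 1: BEGIN: in_txn=True, pending={}
Op 2: UPDATE b=13 (pending; pending now {b=13})
Op 3: UPDATE b=2 (pending; pending now {b=2})
Op 4: UPDATE a=16 (pending; pending now {a=16, b=2})
Op 5: COMMIT: merged ['a', 'b'] into committed; committed now {a=16, b=2, c=4, e=8}
Op 6: BEGIN: in_txn=True, pending={}
Op 7: UPDATE b=1 (pending; pending now {b=1})
Op 8: COMMIT: merged ['b'] into committed; committed now {a=16, b=1, c=4, e=8}
Op 9: UPDATE a=12 (auto-commit; committed a=12)
Op 10: BEGIN: in_txn=True, pending={}
Op 11: UPDATE b=13 (pending; pending now {b=13})
Final committed: {a=12, b=1, c=4, e=8}

Answer: 12 1 4 8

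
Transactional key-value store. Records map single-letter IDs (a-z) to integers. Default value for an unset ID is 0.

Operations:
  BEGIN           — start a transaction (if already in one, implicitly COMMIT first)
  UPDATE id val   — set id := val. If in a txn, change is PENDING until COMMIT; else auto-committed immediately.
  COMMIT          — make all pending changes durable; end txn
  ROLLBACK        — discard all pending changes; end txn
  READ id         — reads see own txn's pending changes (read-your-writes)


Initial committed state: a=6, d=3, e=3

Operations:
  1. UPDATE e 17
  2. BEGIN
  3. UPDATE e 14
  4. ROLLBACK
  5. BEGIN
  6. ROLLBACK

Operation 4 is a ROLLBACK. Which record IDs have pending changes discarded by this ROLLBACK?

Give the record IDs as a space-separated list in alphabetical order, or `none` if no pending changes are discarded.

Answer: e

Derivation:
Initial committed: {a=6, d=3, e=3}
Op 1: UPDATE e=17 (auto-commit; committed e=17)
Op 2: BEGIN: in_txn=True, pending={}
Op 3: UPDATE e=14 (pending; pending now {e=14})
Op 4: ROLLBACK: discarded pending ['e']; in_txn=False
Op 5: BEGIN: in_txn=True, pending={}
Op 6: ROLLBACK: discarded pending []; in_txn=False
ROLLBACK at op 4 discards: ['e']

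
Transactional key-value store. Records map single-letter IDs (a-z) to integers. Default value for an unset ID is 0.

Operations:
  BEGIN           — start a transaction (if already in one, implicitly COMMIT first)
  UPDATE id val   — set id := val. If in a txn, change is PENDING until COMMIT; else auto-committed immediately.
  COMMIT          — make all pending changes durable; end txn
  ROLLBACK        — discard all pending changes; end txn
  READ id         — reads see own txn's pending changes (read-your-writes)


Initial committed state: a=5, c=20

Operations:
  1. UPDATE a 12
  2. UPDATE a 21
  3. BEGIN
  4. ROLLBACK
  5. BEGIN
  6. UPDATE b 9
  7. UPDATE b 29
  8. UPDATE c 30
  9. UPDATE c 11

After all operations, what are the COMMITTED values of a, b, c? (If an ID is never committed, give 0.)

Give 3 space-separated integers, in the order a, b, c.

Answer: 21 0 20

Derivation:
Initial committed: {a=5, c=20}
Op 1: UPDATE a=12 (auto-commit; committed a=12)
Op 2: UPDATE a=21 (auto-commit; committed a=21)
Op 3: BEGIN: in_txn=True, pending={}
Op 4: ROLLBACK: discarded pending []; in_txn=False
Op 5: BEGIN: in_txn=True, pending={}
Op 6: UPDATE b=9 (pending; pending now {b=9})
Op 7: UPDATE b=29 (pending; pending now {b=29})
Op 8: UPDATE c=30 (pending; pending now {b=29, c=30})
Op 9: UPDATE c=11 (pending; pending now {b=29, c=11})
Final committed: {a=21, c=20}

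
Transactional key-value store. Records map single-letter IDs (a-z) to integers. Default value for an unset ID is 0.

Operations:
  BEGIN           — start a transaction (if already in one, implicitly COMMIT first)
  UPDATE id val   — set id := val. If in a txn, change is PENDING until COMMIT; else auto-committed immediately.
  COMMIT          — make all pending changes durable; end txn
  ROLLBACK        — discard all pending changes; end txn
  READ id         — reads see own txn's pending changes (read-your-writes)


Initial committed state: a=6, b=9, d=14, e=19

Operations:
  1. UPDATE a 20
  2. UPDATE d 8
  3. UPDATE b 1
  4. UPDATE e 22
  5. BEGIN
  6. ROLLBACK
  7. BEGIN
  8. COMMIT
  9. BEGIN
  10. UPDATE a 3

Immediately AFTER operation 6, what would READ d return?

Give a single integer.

Answer: 8

Derivation:
Initial committed: {a=6, b=9, d=14, e=19}
Op 1: UPDATE a=20 (auto-commit; committed a=20)
Op 2: UPDATE d=8 (auto-commit; committed d=8)
Op 3: UPDATE b=1 (auto-commit; committed b=1)
Op 4: UPDATE e=22 (auto-commit; committed e=22)
Op 5: BEGIN: in_txn=True, pending={}
Op 6: ROLLBACK: discarded pending []; in_txn=False
After op 6: visible(d) = 8 (pending={}, committed={a=20, b=1, d=8, e=22})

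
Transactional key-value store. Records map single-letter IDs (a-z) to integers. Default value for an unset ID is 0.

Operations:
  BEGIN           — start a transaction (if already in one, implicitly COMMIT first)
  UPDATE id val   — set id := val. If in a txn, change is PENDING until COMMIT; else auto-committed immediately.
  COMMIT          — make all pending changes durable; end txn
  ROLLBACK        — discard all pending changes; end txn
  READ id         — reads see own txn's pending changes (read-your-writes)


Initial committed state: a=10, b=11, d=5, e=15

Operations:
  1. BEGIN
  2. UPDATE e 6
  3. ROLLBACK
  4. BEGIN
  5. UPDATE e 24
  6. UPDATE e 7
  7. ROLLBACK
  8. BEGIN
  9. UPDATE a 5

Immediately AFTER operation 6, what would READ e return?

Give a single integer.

Initial committed: {a=10, b=11, d=5, e=15}
Op 1: BEGIN: in_txn=True, pending={}
Op 2: UPDATE e=6 (pending; pending now {e=6})
Op 3: ROLLBACK: discarded pending ['e']; in_txn=False
Op 4: BEGIN: in_txn=True, pending={}
Op 5: UPDATE e=24 (pending; pending now {e=24})
Op 6: UPDATE e=7 (pending; pending now {e=7})
After op 6: visible(e) = 7 (pending={e=7}, committed={a=10, b=11, d=5, e=15})

Answer: 7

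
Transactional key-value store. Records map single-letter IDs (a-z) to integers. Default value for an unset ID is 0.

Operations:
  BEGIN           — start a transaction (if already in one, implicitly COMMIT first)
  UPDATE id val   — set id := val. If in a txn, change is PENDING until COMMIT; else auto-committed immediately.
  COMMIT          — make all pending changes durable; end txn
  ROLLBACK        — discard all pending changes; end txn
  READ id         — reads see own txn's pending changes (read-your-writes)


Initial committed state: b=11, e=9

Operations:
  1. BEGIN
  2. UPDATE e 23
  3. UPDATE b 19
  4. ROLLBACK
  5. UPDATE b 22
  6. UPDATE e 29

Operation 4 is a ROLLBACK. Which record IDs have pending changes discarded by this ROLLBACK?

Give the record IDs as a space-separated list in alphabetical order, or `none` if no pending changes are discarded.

Initial committed: {b=11, e=9}
Op 1: BEGIN: in_txn=True, pending={}
Op 2: UPDATE e=23 (pending; pending now {e=23})
Op 3: UPDATE b=19 (pending; pending now {b=19, e=23})
Op 4: ROLLBACK: discarded pending ['b', 'e']; in_txn=False
Op 5: UPDATE b=22 (auto-commit; committed b=22)
Op 6: UPDATE e=29 (auto-commit; committed e=29)
ROLLBACK at op 4 discards: ['b', 'e']

Answer: b e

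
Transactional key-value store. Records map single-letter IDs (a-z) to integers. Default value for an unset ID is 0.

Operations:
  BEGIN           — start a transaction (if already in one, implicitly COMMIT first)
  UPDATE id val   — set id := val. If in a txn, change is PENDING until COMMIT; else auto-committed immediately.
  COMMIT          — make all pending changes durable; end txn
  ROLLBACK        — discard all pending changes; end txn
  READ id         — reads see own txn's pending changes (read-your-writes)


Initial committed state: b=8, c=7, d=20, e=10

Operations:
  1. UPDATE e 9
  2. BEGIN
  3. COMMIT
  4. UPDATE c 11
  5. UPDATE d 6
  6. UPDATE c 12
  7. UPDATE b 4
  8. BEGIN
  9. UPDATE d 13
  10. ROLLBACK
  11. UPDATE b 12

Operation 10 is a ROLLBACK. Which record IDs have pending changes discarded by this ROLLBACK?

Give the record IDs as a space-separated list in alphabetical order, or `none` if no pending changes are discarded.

Answer: d

Derivation:
Initial committed: {b=8, c=7, d=20, e=10}
Op 1: UPDATE e=9 (auto-commit; committed e=9)
Op 2: BEGIN: in_txn=True, pending={}
Op 3: COMMIT: merged [] into committed; committed now {b=8, c=7, d=20, e=9}
Op 4: UPDATE c=11 (auto-commit; committed c=11)
Op 5: UPDATE d=6 (auto-commit; committed d=6)
Op 6: UPDATE c=12 (auto-commit; committed c=12)
Op 7: UPDATE b=4 (auto-commit; committed b=4)
Op 8: BEGIN: in_txn=True, pending={}
Op 9: UPDATE d=13 (pending; pending now {d=13})
Op 10: ROLLBACK: discarded pending ['d']; in_txn=False
Op 11: UPDATE b=12 (auto-commit; committed b=12)
ROLLBACK at op 10 discards: ['d']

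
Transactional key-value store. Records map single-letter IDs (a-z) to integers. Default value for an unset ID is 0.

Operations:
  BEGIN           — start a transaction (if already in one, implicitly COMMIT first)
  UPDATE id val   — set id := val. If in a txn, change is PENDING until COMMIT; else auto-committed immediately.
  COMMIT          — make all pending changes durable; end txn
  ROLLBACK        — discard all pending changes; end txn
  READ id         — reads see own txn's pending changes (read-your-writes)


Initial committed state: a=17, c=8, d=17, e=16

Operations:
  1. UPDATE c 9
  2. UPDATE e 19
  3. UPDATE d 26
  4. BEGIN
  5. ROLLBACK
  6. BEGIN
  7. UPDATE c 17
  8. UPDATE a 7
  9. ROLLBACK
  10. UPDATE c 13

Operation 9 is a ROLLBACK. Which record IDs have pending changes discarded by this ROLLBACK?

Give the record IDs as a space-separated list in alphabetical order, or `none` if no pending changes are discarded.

Answer: a c

Derivation:
Initial committed: {a=17, c=8, d=17, e=16}
Op 1: UPDATE c=9 (auto-commit; committed c=9)
Op 2: UPDATE e=19 (auto-commit; committed e=19)
Op 3: UPDATE d=26 (auto-commit; committed d=26)
Op 4: BEGIN: in_txn=True, pending={}
Op 5: ROLLBACK: discarded pending []; in_txn=False
Op 6: BEGIN: in_txn=True, pending={}
Op 7: UPDATE c=17 (pending; pending now {c=17})
Op 8: UPDATE a=7 (pending; pending now {a=7, c=17})
Op 9: ROLLBACK: discarded pending ['a', 'c']; in_txn=False
Op 10: UPDATE c=13 (auto-commit; committed c=13)
ROLLBACK at op 9 discards: ['a', 'c']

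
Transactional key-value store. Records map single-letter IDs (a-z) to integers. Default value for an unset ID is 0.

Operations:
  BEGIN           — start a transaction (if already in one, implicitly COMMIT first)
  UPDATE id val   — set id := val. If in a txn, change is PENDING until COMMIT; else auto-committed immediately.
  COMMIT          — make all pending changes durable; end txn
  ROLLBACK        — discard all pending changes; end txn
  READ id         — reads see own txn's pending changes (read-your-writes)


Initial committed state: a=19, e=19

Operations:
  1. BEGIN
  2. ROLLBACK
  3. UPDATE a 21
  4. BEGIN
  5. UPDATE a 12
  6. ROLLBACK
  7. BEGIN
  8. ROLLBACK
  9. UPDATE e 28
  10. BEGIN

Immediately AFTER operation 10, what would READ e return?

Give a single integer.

Initial committed: {a=19, e=19}
Op 1: BEGIN: in_txn=True, pending={}
Op 2: ROLLBACK: discarded pending []; in_txn=False
Op 3: UPDATE a=21 (auto-commit; committed a=21)
Op 4: BEGIN: in_txn=True, pending={}
Op 5: UPDATE a=12 (pending; pending now {a=12})
Op 6: ROLLBACK: discarded pending ['a']; in_txn=False
Op 7: BEGIN: in_txn=True, pending={}
Op 8: ROLLBACK: discarded pending []; in_txn=False
Op 9: UPDATE e=28 (auto-commit; committed e=28)
Op 10: BEGIN: in_txn=True, pending={}
After op 10: visible(e) = 28 (pending={}, committed={a=21, e=28})

Answer: 28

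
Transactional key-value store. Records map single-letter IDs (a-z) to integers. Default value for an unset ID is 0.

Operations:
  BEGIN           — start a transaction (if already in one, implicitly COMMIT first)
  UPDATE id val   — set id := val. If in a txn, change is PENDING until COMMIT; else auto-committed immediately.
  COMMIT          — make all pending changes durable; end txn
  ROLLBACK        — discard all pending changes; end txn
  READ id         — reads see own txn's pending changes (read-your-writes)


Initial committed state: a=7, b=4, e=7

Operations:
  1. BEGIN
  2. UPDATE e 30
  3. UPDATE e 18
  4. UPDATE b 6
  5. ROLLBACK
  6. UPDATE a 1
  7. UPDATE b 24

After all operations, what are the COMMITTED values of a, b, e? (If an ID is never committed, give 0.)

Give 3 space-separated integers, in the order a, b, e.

Initial committed: {a=7, b=4, e=7}
Op 1: BEGIN: in_txn=True, pending={}
Op 2: UPDATE e=30 (pending; pending now {e=30})
Op 3: UPDATE e=18 (pending; pending now {e=18})
Op 4: UPDATE b=6 (pending; pending now {b=6, e=18})
Op 5: ROLLBACK: discarded pending ['b', 'e']; in_txn=False
Op 6: UPDATE a=1 (auto-commit; committed a=1)
Op 7: UPDATE b=24 (auto-commit; committed b=24)
Final committed: {a=1, b=24, e=7}

Answer: 1 24 7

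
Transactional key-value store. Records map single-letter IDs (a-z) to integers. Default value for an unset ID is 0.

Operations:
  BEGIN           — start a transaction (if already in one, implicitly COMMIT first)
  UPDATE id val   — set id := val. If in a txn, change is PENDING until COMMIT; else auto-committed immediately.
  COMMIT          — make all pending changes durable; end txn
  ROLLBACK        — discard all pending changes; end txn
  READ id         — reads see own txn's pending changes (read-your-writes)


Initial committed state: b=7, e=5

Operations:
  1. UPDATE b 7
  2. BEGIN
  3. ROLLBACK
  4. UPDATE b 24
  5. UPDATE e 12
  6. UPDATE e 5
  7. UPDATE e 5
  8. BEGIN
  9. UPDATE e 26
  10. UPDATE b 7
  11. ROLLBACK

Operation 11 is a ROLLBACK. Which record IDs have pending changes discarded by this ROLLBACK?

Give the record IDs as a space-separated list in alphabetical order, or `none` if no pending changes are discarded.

Initial committed: {b=7, e=5}
Op 1: UPDATE b=7 (auto-commit; committed b=7)
Op 2: BEGIN: in_txn=True, pending={}
Op 3: ROLLBACK: discarded pending []; in_txn=False
Op 4: UPDATE b=24 (auto-commit; committed b=24)
Op 5: UPDATE e=12 (auto-commit; committed e=12)
Op 6: UPDATE e=5 (auto-commit; committed e=5)
Op 7: UPDATE e=5 (auto-commit; committed e=5)
Op 8: BEGIN: in_txn=True, pending={}
Op 9: UPDATE e=26 (pending; pending now {e=26})
Op 10: UPDATE b=7 (pending; pending now {b=7, e=26})
Op 11: ROLLBACK: discarded pending ['b', 'e']; in_txn=False
ROLLBACK at op 11 discards: ['b', 'e']

Answer: b e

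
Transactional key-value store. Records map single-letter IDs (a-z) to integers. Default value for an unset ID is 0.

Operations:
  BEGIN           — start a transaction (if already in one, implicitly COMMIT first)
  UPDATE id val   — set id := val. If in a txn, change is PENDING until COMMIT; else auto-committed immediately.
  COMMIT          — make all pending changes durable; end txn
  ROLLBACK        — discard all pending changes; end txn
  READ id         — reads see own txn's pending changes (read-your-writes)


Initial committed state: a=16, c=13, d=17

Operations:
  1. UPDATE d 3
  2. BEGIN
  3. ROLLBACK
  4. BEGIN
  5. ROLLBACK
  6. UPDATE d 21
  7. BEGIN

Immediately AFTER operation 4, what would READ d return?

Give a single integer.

Initial committed: {a=16, c=13, d=17}
Op 1: UPDATE d=3 (auto-commit; committed d=3)
Op 2: BEGIN: in_txn=True, pending={}
Op 3: ROLLBACK: discarded pending []; in_txn=False
Op 4: BEGIN: in_txn=True, pending={}
After op 4: visible(d) = 3 (pending={}, committed={a=16, c=13, d=3})

Answer: 3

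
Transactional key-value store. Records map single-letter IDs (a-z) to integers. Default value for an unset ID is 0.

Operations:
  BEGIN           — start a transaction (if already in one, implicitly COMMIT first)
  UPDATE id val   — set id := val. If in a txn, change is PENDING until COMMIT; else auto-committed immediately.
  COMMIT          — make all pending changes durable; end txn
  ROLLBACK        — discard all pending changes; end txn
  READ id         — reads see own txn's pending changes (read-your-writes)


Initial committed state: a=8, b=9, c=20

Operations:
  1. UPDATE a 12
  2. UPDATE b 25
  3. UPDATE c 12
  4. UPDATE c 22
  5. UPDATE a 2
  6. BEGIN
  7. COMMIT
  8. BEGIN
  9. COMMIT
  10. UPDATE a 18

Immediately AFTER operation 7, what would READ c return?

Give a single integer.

Initial committed: {a=8, b=9, c=20}
Op 1: UPDATE a=12 (auto-commit; committed a=12)
Op 2: UPDATE b=25 (auto-commit; committed b=25)
Op 3: UPDATE c=12 (auto-commit; committed c=12)
Op 4: UPDATE c=22 (auto-commit; committed c=22)
Op 5: UPDATE a=2 (auto-commit; committed a=2)
Op 6: BEGIN: in_txn=True, pending={}
Op 7: COMMIT: merged [] into committed; committed now {a=2, b=25, c=22}
After op 7: visible(c) = 22 (pending={}, committed={a=2, b=25, c=22})

Answer: 22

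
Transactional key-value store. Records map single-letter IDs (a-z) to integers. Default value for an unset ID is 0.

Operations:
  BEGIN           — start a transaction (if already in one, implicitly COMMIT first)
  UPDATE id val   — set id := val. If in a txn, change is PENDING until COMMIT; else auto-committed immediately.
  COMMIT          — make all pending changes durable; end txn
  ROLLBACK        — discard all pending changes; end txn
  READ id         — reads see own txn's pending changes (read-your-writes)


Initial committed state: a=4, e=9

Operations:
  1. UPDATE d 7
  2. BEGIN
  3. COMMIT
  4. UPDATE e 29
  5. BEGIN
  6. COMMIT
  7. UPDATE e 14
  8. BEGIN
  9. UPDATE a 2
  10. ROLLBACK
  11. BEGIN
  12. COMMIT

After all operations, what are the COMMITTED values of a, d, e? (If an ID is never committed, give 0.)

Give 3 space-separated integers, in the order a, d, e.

Initial committed: {a=4, e=9}
Op 1: UPDATE d=7 (auto-commit; committed d=7)
Op 2: BEGIN: in_txn=True, pending={}
Op 3: COMMIT: merged [] into committed; committed now {a=4, d=7, e=9}
Op 4: UPDATE e=29 (auto-commit; committed e=29)
Op 5: BEGIN: in_txn=True, pending={}
Op 6: COMMIT: merged [] into committed; committed now {a=4, d=7, e=29}
Op 7: UPDATE e=14 (auto-commit; committed e=14)
Op 8: BEGIN: in_txn=True, pending={}
Op 9: UPDATE a=2 (pending; pending now {a=2})
Op 10: ROLLBACK: discarded pending ['a']; in_txn=False
Op 11: BEGIN: in_txn=True, pending={}
Op 12: COMMIT: merged [] into committed; committed now {a=4, d=7, e=14}
Final committed: {a=4, d=7, e=14}

Answer: 4 7 14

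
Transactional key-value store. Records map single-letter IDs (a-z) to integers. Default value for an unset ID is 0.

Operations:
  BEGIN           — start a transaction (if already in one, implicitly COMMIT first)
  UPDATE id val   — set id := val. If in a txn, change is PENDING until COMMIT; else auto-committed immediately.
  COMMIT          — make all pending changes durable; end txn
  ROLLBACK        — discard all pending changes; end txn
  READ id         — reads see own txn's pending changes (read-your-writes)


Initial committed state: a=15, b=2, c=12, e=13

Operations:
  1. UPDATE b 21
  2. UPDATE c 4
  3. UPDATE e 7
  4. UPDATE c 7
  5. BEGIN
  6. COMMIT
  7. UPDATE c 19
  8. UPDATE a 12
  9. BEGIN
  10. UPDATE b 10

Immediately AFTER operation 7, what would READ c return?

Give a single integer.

Answer: 19

Derivation:
Initial committed: {a=15, b=2, c=12, e=13}
Op 1: UPDATE b=21 (auto-commit; committed b=21)
Op 2: UPDATE c=4 (auto-commit; committed c=4)
Op 3: UPDATE e=7 (auto-commit; committed e=7)
Op 4: UPDATE c=7 (auto-commit; committed c=7)
Op 5: BEGIN: in_txn=True, pending={}
Op 6: COMMIT: merged [] into committed; committed now {a=15, b=21, c=7, e=7}
Op 7: UPDATE c=19 (auto-commit; committed c=19)
After op 7: visible(c) = 19 (pending={}, committed={a=15, b=21, c=19, e=7})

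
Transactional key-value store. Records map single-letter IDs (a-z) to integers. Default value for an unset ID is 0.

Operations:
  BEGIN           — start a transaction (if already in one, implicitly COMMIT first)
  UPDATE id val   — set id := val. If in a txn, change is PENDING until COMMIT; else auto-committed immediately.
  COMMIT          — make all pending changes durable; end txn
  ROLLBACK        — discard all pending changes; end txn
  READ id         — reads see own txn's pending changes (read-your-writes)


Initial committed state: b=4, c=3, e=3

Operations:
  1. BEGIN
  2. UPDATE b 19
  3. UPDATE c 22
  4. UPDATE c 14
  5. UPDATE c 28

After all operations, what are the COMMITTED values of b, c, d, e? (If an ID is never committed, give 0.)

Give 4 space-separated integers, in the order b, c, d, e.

Answer: 4 3 0 3

Derivation:
Initial committed: {b=4, c=3, e=3}
Op 1: BEGIN: in_txn=True, pending={}
Op 2: UPDATE b=19 (pending; pending now {b=19})
Op 3: UPDATE c=22 (pending; pending now {b=19, c=22})
Op 4: UPDATE c=14 (pending; pending now {b=19, c=14})
Op 5: UPDATE c=28 (pending; pending now {b=19, c=28})
Final committed: {b=4, c=3, e=3}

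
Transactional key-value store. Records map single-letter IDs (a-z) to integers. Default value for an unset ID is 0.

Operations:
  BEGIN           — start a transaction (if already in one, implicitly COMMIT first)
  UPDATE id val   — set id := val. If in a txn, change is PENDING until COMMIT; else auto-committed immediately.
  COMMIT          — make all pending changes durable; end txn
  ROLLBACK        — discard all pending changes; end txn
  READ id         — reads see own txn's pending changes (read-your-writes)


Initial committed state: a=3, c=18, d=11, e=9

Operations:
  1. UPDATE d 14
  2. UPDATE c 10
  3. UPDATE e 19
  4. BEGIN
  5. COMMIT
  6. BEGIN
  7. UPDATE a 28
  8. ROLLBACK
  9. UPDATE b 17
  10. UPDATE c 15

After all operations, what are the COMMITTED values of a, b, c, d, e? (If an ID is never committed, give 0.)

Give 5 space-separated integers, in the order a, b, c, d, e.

Initial committed: {a=3, c=18, d=11, e=9}
Op 1: UPDATE d=14 (auto-commit; committed d=14)
Op 2: UPDATE c=10 (auto-commit; committed c=10)
Op 3: UPDATE e=19 (auto-commit; committed e=19)
Op 4: BEGIN: in_txn=True, pending={}
Op 5: COMMIT: merged [] into committed; committed now {a=3, c=10, d=14, e=19}
Op 6: BEGIN: in_txn=True, pending={}
Op 7: UPDATE a=28 (pending; pending now {a=28})
Op 8: ROLLBACK: discarded pending ['a']; in_txn=False
Op 9: UPDATE b=17 (auto-commit; committed b=17)
Op 10: UPDATE c=15 (auto-commit; committed c=15)
Final committed: {a=3, b=17, c=15, d=14, e=19}

Answer: 3 17 15 14 19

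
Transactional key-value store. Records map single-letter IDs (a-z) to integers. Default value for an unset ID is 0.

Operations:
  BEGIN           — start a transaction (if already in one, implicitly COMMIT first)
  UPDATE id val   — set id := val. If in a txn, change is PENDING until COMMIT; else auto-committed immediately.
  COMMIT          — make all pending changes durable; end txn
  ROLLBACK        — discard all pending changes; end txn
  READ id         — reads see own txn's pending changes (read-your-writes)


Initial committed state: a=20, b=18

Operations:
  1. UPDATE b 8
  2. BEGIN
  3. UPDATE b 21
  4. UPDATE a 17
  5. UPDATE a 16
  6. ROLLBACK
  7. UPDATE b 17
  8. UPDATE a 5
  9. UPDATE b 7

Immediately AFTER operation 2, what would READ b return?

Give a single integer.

Answer: 8

Derivation:
Initial committed: {a=20, b=18}
Op 1: UPDATE b=8 (auto-commit; committed b=8)
Op 2: BEGIN: in_txn=True, pending={}
After op 2: visible(b) = 8 (pending={}, committed={a=20, b=8})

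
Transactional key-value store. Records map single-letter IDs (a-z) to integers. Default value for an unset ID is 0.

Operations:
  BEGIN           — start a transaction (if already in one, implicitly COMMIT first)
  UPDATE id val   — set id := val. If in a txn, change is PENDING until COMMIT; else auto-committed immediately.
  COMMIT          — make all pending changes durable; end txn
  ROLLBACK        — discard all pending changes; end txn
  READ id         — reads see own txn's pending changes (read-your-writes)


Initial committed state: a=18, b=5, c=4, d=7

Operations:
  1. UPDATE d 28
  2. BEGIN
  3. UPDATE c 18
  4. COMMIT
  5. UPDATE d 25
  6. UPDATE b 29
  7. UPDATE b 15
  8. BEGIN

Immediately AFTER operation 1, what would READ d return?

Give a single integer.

Initial committed: {a=18, b=5, c=4, d=7}
Op 1: UPDATE d=28 (auto-commit; committed d=28)
After op 1: visible(d) = 28 (pending={}, committed={a=18, b=5, c=4, d=28})

Answer: 28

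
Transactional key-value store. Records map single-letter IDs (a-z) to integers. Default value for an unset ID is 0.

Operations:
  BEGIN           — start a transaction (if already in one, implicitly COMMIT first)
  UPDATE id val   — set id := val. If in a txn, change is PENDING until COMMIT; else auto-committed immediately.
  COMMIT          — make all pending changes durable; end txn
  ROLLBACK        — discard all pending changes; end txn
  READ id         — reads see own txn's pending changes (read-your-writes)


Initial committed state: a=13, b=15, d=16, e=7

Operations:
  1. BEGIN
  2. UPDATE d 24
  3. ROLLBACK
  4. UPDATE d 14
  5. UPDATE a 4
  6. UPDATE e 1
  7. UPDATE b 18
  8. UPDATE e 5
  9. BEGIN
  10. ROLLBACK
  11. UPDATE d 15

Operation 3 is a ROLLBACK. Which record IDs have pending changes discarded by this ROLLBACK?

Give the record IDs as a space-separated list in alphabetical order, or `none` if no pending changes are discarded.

Answer: d

Derivation:
Initial committed: {a=13, b=15, d=16, e=7}
Op 1: BEGIN: in_txn=True, pending={}
Op 2: UPDATE d=24 (pending; pending now {d=24})
Op 3: ROLLBACK: discarded pending ['d']; in_txn=False
Op 4: UPDATE d=14 (auto-commit; committed d=14)
Op 5: UPDATE a=4 (auto-commit; committed a=4)
Op 6: UPDATE e=1 (auto-commit; committed e=1)
Op 7: UPDATE b=18 (auto-commit; committed b=18)
Op 8: UPDATE e=5 (auto-commit; committed e=5)
Op 9: BEGIN: in_txn=True, pending={}
Op 10: ROLLBACK: discarded pending []; in_txn=False
Op 11: UPDATE d=15 (auto-commit; committed d=15)
ROLLBACK at op 3 discards: ['d']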